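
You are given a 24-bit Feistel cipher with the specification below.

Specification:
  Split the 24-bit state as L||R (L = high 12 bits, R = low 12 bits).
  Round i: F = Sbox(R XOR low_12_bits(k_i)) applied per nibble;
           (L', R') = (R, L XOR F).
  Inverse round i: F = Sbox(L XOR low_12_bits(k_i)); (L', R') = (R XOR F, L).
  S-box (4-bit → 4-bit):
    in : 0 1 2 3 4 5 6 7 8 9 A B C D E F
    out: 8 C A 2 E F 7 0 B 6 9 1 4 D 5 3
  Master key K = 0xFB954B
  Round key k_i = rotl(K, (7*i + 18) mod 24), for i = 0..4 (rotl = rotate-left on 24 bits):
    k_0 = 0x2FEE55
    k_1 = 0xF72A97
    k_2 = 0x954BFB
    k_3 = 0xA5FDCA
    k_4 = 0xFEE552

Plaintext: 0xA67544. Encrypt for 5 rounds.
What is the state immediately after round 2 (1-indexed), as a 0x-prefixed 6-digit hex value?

0xBAB960

s_0 = plaintext = 0xA67544
s_1 = Round(s_0, k_0) = 0x544BAB
s_2 = Round(s_1, k_1) = 0xBAB960
s_3 = Round(s_2, k_2) = 0x9601CA
s_4 = Round(s_3, k_3) = 0x1CADE8
s_5 = Round(s_4, k_4) = 0xDE8AD3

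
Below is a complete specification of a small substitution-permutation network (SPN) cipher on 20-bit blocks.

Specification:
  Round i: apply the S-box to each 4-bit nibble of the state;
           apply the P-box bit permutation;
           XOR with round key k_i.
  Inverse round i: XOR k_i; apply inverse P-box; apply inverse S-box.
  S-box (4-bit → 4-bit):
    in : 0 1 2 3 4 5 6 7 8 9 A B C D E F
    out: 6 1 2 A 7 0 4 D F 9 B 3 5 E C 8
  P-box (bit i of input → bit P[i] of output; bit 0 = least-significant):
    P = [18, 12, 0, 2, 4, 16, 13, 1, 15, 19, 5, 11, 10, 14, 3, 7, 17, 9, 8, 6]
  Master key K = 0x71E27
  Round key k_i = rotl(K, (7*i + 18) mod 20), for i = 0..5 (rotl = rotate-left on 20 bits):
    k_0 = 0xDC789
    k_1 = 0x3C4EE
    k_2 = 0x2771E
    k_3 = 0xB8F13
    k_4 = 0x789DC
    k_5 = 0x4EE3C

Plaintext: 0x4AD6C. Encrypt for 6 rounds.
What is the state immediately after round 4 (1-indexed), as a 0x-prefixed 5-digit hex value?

s_0 = plaintext = 0x4AD6C
s_1 = Round(s_0, k_0) = 0x3A828
s_2 = Round(s_1, k_1) = 0xE1A0B
s_3 = Round(s_2, k_2) = 0xFCA5E
s_4 = Round(s_3, k_3) = 0x3035E
s_5 = Round(s_4, k_4) = 0xFC391
s_6 = Round(s_5, k_5) = 0x8E266

0x3035E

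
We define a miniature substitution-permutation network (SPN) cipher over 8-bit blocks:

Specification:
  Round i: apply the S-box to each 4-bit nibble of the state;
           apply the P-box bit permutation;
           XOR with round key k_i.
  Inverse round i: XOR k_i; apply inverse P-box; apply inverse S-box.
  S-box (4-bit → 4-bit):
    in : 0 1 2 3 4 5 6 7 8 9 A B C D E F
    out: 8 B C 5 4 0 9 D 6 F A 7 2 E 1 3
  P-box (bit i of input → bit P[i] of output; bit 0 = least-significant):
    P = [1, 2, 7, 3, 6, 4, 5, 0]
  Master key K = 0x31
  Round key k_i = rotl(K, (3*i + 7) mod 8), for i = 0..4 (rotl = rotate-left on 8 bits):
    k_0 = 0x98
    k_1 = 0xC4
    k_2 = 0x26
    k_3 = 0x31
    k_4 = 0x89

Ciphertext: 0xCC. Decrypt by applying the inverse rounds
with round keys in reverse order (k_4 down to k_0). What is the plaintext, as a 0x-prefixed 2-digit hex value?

s_0 = ciphertext = 0xCC
s_1 = InvRound(s_0, k_4) = 0x6C
s_2 = InvRound(s_1, k_3) = 0x1A
s_3 = InvRound(s_2, k_2) = 0x8A
s_4 = InvRound(s_3, k_1) = 0xE1
s_5 = InvRound(s_4, k_0) = 0x90

0x90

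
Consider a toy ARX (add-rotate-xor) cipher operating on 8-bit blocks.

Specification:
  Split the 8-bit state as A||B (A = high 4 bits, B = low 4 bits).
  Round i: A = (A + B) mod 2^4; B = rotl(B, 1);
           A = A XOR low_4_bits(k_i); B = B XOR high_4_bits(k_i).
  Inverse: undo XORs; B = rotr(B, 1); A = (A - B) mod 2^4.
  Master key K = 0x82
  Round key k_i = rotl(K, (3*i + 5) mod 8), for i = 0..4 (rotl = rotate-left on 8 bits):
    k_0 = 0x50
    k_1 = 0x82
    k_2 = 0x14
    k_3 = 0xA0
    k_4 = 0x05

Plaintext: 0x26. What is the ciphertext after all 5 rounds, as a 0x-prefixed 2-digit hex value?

s_0 = plaintext = 0x26
s_1 = Round(s_0, k_0) = 0x89
s_2 = Round(s_1, k_1) = 0x3B
s_3 = Round(s_2, k_2) = 0xA6
s_4 = Round(s_3, k_3) = 0x06
s_5 = Round(s_4, k_4) = 0x3C

0x3C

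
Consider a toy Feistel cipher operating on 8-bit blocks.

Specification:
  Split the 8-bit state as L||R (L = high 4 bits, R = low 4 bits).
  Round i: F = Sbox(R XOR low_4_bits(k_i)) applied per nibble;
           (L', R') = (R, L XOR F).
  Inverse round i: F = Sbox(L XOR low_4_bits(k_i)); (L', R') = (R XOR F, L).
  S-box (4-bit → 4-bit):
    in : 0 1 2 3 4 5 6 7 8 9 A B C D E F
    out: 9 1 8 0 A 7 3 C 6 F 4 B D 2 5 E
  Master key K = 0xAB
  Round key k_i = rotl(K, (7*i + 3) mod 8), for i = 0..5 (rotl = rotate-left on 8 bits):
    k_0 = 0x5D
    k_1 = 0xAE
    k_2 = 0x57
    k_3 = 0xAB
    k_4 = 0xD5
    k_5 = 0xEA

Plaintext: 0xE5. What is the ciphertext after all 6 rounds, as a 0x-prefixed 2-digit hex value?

s_0 = plaintext = 0xE5
s_1 = Round(s_0, k_0) = 0x58
s_2 = Round(s_1, k_1) = 0x86
s_3 = Round(s_2, k_2) = 0x69
s_4 = Round(s_3, k_3) = 0x9E
s_5 = Round(s_4, k_4) = 0xE2
s_6 = Round(s_5, k_5) = 0x28

0x28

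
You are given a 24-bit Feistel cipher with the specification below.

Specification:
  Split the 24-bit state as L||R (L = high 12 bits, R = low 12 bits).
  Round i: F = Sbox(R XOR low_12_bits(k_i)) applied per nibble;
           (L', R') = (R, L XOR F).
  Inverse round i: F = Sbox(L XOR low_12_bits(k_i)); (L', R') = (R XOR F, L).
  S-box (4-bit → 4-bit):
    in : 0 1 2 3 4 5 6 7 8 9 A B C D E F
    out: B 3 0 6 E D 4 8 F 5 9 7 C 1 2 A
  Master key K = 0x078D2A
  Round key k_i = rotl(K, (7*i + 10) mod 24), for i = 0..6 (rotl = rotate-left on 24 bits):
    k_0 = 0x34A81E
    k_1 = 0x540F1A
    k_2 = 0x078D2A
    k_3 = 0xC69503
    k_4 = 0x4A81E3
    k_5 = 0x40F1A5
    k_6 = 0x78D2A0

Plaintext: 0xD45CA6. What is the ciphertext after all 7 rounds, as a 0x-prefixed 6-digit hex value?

s_0 = plaintext = 0xD45CA6
s_1 = Round(s_0, k_0) = 0xCA633A
s_2 = Round(s_1, k_1) = 0x33A0AD
s_3 = Round(s_2, k_2) = 0x0AD2C2
s_4 = Round(s_3, k_3) = 0x2C286E
s_5 = Round(s_4, k_4) = 0x86E733
s_6 = Round(s_5, k_5) = 0x733C3A
s_7 = Round(s_6, k_6) = 0xC3A56A

0xC3A56A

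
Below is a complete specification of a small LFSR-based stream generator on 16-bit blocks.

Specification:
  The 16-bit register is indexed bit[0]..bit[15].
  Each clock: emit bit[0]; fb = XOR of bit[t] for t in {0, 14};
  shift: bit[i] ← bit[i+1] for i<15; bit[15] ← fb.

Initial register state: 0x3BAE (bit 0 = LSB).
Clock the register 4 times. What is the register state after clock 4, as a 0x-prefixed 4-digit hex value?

0x63BA

reg_0 = 0x3BAE
clock 1: out=0, reg = 0x1DD7
clock 2: out=1, reg = 0x8EEB
clock 3: out=1, reg = 0xC775
clock 4: out=1, reg = 0x63BA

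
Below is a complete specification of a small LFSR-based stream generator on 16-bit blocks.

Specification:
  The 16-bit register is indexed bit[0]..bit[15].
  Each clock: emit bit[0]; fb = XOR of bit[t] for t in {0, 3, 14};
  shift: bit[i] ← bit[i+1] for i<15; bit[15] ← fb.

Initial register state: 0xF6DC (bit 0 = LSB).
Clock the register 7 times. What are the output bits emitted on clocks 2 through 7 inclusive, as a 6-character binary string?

reg_0 = 0xF6DC
clock 1: out=0, reg = 0x7B6E
clock 2: out=0, reg = 0x3DB7
clock 3: out=1, reg = 0x9EDB
clock 4: out=1, reg = 0x4F6D
clock 5: out=1, reg = 0xA7B6
clock 6: out=0, reg = 0x53DB
clock 7: out=1, reg = 0xA9ED

011101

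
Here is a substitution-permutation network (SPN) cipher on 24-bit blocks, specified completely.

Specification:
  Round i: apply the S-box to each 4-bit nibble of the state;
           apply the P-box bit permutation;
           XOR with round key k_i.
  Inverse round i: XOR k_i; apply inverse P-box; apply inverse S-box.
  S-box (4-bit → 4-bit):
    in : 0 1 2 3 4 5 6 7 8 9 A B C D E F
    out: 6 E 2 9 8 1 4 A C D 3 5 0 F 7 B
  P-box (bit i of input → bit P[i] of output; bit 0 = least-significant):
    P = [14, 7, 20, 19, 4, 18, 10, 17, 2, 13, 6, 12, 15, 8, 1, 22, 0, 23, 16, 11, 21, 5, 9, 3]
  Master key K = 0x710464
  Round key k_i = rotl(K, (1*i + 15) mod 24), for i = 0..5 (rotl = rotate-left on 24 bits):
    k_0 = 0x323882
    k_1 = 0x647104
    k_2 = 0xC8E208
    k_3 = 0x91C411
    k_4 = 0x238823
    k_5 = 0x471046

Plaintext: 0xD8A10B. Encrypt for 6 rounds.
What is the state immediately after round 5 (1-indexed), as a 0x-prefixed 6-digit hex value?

s_0 = plaintext = 0xD8A10B
s_1 = Round(s_0, k_0) = 0x07C7EA
s_2 = Round(s_1, k_1) = 0xE00FB4
s_3 = Round(s_2, k_2) = 0x61D53E
s_4 = Round(s_3, k_3) = 0x420F87
s_5 = Round(s_4, k_4) = 0xA9BDAD
s_6 = Round(s_5, k_5) = 0x7AE8B1

0xA9BDAD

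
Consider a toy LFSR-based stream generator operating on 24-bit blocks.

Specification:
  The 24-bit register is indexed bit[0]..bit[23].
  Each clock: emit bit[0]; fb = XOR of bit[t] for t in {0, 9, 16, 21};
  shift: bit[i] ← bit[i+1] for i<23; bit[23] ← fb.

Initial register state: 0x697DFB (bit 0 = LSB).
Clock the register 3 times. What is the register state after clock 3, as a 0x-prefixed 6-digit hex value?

0xED2FBF

reg_0 = 0x697DFB
clock 1: out=1, reg = 0xB4BEFD
clock 2: out=1, reg = 0xDA5F7E
clock 3: out=0, reg = 0xED2FBF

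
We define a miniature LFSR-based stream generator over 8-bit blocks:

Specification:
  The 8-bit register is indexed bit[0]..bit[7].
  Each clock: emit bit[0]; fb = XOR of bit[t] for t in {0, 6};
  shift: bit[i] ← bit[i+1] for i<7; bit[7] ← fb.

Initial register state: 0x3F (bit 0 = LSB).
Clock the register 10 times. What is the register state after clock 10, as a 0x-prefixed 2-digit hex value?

reg_0 = 0x3F
clock 1: out=1, reg = 0x9F
clock 2: out=1, reg = 0xCF
clock 3: out=1, reg = 0x67
clock 4: out=1, reg = 0x33
clock 5: out=1, reg = 0x99
clock 6: out=1, reg = 0xCC
clock 7: out=0, reg = 0xE6
clock 8: out=0, reg = 0xF3
clock 9: out=1, reg = 0x79
clock 10: out=1, reg = 0x3C

0x3C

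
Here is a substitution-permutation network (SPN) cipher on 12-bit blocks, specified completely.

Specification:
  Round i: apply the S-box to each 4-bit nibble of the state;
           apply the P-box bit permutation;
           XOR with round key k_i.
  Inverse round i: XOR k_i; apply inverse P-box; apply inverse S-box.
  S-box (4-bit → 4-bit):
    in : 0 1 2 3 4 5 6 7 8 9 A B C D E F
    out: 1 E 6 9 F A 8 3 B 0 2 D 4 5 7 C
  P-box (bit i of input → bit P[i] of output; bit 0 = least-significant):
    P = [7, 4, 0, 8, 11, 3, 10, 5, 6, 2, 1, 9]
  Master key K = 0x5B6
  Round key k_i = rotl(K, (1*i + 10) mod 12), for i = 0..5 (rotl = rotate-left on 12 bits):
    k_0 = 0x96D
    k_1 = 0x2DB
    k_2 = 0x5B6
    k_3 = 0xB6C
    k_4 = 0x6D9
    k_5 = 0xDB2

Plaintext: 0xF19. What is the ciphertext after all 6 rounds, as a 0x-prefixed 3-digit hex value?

0xD3C

s_0 = plaintext = 0xF19
s_1 = Round(s_0, k_0) = 0xF47
s_2 = Round(s_1, k_1) = 0xC61
s_3 = Round(s_2, k_2) = 0x485
s_4 = Round(s_3, k_3) = 0x012
s_5 = Round(s_4, k_4) = 0x2A0
s_6 = Round(s_5, k_5) = 0xD3C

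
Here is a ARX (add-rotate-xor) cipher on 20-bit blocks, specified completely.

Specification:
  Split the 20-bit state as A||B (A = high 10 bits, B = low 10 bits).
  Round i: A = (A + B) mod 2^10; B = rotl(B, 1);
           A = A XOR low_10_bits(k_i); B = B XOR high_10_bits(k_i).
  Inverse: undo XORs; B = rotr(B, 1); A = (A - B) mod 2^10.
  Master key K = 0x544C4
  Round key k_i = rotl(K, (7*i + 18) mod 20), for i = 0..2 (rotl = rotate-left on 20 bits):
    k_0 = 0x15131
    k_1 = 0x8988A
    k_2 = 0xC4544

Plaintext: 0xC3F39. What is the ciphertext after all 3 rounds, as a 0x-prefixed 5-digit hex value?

s_0 = plaintext = 0xC3F39
s_1 = Round(s_0, k_0) = 0xDE627
s_2 = Round(s_1, k_1) = 0x4AA69
s_3 = Round(s_2, k_2) = 0xB5FC2

0xB5FC2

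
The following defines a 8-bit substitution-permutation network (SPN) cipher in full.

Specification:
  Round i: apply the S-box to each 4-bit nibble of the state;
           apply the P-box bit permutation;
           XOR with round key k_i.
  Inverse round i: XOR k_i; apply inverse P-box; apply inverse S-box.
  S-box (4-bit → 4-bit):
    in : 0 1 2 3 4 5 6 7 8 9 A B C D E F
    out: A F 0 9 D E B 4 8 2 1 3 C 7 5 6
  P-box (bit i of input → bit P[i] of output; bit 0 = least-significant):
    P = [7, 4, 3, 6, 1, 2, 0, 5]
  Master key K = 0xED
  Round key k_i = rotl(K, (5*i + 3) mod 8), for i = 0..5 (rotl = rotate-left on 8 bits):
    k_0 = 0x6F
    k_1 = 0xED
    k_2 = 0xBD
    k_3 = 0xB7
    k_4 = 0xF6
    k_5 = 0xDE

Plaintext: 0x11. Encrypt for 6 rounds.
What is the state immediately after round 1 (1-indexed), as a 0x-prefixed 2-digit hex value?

0x90

s_0 = plaintext = 0x11
s_1 = Round(s_0, k_0) = 0x90
s_2 = Round(s_1, k_1) = 0xB9
s_3 = Round(s_2, k_2) = 0xAB
s_4 = Round(s_3, k_3) = 0x25
s_5 = Round(s_4, k_4) = 0xAE
s_6 = Round(s_5, k_5) = 0x54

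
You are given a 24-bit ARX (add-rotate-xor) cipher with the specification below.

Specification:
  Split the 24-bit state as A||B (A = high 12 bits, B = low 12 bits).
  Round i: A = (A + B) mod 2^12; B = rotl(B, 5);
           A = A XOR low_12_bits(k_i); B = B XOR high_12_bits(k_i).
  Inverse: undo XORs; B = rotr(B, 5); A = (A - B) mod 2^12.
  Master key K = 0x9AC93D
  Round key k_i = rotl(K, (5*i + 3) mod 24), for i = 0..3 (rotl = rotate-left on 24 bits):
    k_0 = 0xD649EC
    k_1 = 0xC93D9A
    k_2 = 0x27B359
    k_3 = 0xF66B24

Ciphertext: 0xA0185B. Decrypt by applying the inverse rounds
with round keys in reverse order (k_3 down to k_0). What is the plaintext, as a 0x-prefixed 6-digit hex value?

0x8CE5BC

s_0 = ciphertext = 0xA0185B
s_1 = InvRound(s_0, k_3) = 0x26CEB9
s_2 = InvRound(s_1, k_2) = 0xFCF166
s_3 = InvRound(s_2, k_1) = 0x766AEF
s_4 = InvRound(s_3, k_0) = 0x8CE5BC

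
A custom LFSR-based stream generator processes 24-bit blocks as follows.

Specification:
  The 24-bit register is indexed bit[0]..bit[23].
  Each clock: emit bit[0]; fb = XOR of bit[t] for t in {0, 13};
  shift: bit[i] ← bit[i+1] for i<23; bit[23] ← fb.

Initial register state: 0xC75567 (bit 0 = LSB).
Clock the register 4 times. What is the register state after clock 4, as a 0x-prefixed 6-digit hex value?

reg_0 = 0xC75567
clock 1: out=1, reg = 0xE3AAB3
clock 2: out=1, reg = 0x71D559
clock 3: out=1, reg = 0xB8EAAC
clock 4: out=0, reg = 0xDC7556

0xDC7556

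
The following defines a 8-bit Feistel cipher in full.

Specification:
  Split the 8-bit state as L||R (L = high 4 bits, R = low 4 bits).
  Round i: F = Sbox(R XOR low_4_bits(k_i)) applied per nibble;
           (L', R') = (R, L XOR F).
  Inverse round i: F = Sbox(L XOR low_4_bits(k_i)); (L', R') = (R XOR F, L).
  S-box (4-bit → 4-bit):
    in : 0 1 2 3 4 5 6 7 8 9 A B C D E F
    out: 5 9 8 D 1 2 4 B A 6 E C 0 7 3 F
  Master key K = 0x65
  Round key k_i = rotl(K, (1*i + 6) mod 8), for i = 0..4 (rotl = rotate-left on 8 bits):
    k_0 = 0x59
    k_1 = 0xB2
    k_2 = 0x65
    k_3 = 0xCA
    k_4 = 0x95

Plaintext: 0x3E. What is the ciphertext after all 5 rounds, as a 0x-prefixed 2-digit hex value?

0x5F

s_0 = plaintext = 0x3E
s_1 = Round(s_0, k_0) = 0xE8
s_2 = Round(s_1, k_1) = 0x80
s_3 = Round(s_2, k_2) = 0x0A
s_4 = Round(s_3, k_3) = 0xA5
s_5 = Round(s_4, k_4) = 0x5F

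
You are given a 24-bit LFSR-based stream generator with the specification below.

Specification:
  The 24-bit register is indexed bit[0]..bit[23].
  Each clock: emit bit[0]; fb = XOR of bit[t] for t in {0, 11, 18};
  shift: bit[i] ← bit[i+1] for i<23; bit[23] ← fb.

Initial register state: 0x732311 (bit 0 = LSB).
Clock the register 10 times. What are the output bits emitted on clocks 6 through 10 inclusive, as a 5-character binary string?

reg_0 = 0x732311
clock 1: out=1, reg = 0xB99188
clock 2: out=0, reg = 0x5CC8C4
clock 3: out=0, reg = 0x2E6462
clock 4: out=0, reg = 0x973231
clock 5: out=1, reg = 0x4B9918
clock 6: out=0, reg = 0xA5CC8C
clock 7: out=0, reg = 0x52E646
clock 8: out=0, reg = 0x297323
clock 9: out=1, reg = 0x94B991
clock 10: out=1, reg = 0xCA5CC8

00011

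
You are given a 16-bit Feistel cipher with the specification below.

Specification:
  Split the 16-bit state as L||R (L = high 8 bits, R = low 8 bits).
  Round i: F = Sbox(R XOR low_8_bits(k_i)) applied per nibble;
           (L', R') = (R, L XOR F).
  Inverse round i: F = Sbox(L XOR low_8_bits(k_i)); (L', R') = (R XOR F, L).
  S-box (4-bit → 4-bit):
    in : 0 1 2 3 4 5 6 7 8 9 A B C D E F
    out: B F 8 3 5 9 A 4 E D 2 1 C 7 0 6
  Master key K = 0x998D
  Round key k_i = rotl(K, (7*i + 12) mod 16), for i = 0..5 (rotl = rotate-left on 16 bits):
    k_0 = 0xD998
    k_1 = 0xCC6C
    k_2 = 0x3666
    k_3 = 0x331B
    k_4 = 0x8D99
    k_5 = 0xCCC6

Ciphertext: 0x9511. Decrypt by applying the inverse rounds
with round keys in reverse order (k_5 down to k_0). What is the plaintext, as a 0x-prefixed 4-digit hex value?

0x384F

s_0 = ciphertext = 0x9511
s_1 = InvRound(s_0, k_5) = 0x8295
s_2 = InvRound(s_1, k_4) = 0x6482
s_3 = InvRound(s_2, k_3) = 0xC464
s_4 = InvRound(s_3, k_2) = 0x4CC4
s_5 = InvRound(s_4, k_1) = 0x4F4C
s_6 = InvRound(s_5, k_0) = 0x384F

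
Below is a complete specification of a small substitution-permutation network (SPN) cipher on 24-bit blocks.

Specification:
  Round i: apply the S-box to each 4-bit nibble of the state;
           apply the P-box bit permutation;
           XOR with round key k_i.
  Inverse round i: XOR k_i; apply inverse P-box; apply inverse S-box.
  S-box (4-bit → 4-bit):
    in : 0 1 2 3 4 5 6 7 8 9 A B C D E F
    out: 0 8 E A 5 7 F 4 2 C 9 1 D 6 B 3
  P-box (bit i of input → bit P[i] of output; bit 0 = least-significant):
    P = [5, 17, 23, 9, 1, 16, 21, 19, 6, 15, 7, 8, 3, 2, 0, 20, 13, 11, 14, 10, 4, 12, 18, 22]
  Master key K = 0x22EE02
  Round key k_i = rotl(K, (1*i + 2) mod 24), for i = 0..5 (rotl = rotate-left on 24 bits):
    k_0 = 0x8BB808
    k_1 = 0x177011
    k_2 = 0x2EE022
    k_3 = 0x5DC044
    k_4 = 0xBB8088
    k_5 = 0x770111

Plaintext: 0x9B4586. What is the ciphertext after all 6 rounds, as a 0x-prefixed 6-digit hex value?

s_0 = plaintext = 0x9B4586
s_1 = Round(s_0, k_0) = 0x4C1AE1
s_2 = Round(s_1, k_1) = 0x0A1743
s_3 = Round(s_2, k_2) = 0x1CC6A0
s_4 = Round(s_3, k_3) = 0x05258F
s_5 = Round(s_4, k_4) = 0xA8686D
s_6 = Round(s_5, k_5) = 0x8C890E

0x8C890E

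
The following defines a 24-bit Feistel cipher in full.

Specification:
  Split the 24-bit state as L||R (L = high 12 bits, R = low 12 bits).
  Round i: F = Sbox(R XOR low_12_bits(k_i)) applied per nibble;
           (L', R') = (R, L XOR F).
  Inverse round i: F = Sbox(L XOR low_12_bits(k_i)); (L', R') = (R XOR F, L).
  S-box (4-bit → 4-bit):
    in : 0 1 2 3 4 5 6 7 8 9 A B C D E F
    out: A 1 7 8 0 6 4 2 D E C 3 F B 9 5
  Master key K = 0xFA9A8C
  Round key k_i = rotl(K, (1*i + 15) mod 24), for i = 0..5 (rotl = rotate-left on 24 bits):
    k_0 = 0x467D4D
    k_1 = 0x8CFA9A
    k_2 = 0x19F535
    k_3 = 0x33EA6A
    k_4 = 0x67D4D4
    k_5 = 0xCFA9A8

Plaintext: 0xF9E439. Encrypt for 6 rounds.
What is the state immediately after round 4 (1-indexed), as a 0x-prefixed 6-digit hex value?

0x69181A

s_0 = plaintext = 0xF9E439
s_1 = Round(s_0, k_0) = 0x4391BE
s_2 = Round(s_1, k_1) = 0x1BE749
s_3 = Round(s_2, k_2) = 0x749691
s_4 = Round(s_3, k_3) = 0x69181A
s_5 = Round(s_4, k_4) = 0x81A968
s_6 = Round(s_5, k_5) = 0x9682E0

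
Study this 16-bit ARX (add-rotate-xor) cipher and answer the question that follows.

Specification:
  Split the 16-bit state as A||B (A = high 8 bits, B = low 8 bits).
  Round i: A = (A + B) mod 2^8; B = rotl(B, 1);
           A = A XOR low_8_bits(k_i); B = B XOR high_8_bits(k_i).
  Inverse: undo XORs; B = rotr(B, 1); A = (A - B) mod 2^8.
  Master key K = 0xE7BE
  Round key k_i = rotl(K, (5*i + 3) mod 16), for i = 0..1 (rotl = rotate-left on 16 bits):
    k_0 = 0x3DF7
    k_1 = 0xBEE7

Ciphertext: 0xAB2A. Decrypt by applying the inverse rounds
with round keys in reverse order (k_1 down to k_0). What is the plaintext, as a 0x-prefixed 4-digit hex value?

s_0 = ciphertext = 0xAB2A
s_1 = InvRound(s_0, k_1) = 0x024A
s_2 = InvRound(s_1, k_0) = 0x3ABB

0x3ABB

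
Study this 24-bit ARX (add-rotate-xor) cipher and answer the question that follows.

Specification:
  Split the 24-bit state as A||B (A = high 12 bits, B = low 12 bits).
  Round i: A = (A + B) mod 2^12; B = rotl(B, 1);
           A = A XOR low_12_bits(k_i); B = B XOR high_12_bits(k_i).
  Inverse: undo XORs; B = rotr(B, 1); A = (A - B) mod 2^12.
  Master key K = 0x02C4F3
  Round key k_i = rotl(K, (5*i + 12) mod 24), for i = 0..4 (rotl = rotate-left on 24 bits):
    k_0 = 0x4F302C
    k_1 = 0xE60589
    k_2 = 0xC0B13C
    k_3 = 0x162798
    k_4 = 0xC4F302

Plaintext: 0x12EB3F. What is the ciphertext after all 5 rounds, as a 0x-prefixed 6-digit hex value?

s_0 = plaintext = 0x12EB3F
s_1 = Round(s_0, k_0) = 0xC4128C
s_2 = Round(s_1, k_1) = 0xB44B78
s_3 = Round(s_2, k_2) = 0x780AFA
s_4 = Round(s_3, k_3) = 0x5E2497
s_5 = Round(s_4, k_4) = 0x97B561

0x97B561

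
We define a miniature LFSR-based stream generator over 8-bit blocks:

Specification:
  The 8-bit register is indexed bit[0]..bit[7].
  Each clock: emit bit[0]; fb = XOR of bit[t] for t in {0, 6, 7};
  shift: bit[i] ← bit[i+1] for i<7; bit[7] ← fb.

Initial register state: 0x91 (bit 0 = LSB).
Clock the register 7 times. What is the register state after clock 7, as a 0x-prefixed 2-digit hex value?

0x0D

reg_0 = 0x91
clock 1: out=1, reg = 0x48
clock 2: out=0, reg = 0xA4
clock 3: out=0, reg = 0xD2
clock 4: out=0, reg = 0x69
clock 5: out=1, reg = 0x34
clock 6: out=0, reg = 0x1A
clock 7: out=0, reg = 0x0D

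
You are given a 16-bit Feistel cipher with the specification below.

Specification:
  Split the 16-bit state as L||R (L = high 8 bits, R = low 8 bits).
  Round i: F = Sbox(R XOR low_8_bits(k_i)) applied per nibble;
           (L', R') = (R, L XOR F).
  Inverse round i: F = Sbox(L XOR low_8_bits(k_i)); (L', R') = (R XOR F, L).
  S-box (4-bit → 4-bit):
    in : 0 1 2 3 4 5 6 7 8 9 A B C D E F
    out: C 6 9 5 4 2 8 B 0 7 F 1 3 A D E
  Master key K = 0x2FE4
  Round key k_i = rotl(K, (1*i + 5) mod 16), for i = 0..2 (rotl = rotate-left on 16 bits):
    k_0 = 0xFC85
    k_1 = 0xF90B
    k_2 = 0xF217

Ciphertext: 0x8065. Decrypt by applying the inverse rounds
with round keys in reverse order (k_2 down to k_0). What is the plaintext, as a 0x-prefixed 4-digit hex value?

0x95E2

s_0 = ciphertext = 0x8065
s_1 = InvRound(s_0, k_2) = 0x1E80
s_2 = InvRound(s_1, k_1) = 0xE21E
s_3 = InvRound(s_2, k_0) = 0x95E2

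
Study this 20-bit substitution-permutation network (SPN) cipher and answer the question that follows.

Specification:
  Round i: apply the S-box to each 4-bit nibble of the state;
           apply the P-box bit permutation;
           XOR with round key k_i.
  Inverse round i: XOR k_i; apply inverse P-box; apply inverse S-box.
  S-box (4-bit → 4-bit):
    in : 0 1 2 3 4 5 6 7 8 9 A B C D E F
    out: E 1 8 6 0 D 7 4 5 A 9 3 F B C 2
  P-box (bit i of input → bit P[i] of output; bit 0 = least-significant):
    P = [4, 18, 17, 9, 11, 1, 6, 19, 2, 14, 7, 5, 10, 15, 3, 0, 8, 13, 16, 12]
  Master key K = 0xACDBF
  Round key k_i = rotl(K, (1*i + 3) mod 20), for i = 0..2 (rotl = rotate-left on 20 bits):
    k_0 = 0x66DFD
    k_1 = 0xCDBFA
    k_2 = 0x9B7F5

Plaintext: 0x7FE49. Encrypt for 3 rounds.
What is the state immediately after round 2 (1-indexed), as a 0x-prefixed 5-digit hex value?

0x1B1A3

s_0 = plaintext = 0x7FE49
s_1 = Round(s_0, k_0) = 0x3EF5D
s_2 = Round(s_1, k_1) = 0x1B1A3
s_3 = Round(s_2, k_2) = 0x73AF1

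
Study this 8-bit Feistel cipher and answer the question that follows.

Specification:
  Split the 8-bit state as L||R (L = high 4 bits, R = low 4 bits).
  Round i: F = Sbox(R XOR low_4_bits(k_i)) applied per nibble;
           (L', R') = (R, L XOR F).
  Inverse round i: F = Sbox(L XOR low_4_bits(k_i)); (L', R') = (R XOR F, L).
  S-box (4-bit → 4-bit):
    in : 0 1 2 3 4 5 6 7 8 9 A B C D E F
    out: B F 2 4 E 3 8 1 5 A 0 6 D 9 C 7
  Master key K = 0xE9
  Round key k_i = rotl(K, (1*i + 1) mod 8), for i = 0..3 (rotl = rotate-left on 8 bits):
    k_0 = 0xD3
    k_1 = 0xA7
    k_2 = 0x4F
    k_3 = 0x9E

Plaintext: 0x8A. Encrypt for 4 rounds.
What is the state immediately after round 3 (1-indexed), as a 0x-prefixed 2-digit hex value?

0x9A

s_0 = plaintext = 0x8A
s_1 = Round(s_0, k_0) = 0xA2
s_2 = Round(s_1, k_1) = 0x29
s_3 = Round(s_2, k_2) = 0x9A
s_4 = Round(s_3, k_3) = 0xA7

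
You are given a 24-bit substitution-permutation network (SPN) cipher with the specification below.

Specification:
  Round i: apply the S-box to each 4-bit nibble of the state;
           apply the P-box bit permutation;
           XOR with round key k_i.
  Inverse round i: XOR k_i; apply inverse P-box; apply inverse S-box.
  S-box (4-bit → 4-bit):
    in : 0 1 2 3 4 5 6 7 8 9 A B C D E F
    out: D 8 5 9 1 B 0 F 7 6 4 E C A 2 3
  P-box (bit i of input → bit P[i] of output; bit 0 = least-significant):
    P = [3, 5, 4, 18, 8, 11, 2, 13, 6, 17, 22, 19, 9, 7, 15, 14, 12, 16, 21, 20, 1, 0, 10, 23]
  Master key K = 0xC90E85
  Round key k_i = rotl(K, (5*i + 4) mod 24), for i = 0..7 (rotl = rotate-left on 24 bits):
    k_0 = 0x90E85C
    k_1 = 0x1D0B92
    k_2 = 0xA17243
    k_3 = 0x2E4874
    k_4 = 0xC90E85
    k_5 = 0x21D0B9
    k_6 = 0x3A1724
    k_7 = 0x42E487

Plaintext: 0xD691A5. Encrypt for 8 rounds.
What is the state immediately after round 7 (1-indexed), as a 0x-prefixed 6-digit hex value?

s_0 = plaintext = 0xD691A5
s_1 = Round(s_0, k_0) = 0x1C68F1
s_2 = Round(s_1, k_1) = 0xEB02D2
s_3 = Round(s_2, k_2) = 0xD0981A
s_4 = Round(s_3, k_3) = 0xDCF8A5
s_5 = Round(s_4, k_4) = 0x3F0C68
s_6 = Round(s_5, k_5) = 0xE80283
s_7 = Round(s_6, k_6) = 0x5FCC69
s_8 = Round(s_7, k_7) = 0x8B34B4

0x5FCC69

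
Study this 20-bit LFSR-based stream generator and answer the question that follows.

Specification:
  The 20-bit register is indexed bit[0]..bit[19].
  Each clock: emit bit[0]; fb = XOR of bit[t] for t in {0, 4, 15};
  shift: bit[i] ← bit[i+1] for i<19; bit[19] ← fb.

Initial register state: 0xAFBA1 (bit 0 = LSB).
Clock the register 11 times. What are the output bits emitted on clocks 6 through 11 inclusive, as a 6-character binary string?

101110

reg_0 = 0xAFBA1
clock 1: out=1, reg = 0x57DD0
clock 2: out=0, reg = 0xABEE8
clock 3: out=0, reg = 0xD5F74
clock 4: out=0, reg = 0xEAFBA
clock 5: out=0, reg = 0x757DD
clock 6: out=1, reg = 0x3ABEE
clock 7: out=0, reg = 0x9D5F7
clock 8: out=1, reg = 0xCEAFB
clock 9: out=1, reg = 0xE757D
clock 10: out=1, reg = 0x73ABE
clock 11: out=0, reg = 0xB9D5F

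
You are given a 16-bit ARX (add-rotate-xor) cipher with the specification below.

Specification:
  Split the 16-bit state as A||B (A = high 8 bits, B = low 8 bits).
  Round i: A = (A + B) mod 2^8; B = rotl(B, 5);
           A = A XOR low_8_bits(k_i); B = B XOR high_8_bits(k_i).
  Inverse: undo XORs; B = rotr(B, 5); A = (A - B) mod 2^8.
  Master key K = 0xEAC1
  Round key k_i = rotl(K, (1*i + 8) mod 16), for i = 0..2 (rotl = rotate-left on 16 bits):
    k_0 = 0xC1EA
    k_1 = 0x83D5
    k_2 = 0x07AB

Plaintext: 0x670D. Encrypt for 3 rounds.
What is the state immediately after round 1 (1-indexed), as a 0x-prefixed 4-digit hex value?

s_0 = plaintext = 0x670D
s_1 = Round(s_0, k_0) = 0x9E60
s_2 = Round(s_1, k_1) = 0x2B8F
s_3 = Round(s_2, k_2) = 0x11F6

0x9E60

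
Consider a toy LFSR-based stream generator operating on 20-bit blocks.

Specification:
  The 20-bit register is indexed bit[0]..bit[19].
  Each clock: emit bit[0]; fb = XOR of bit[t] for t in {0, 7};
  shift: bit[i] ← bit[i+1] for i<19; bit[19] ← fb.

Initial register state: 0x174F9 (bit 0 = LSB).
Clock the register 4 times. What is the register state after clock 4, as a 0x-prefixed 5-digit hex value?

0x0174F

reg_0 = 0x174F9
clock 1: out=1, reg = 0x0BA7C
clock 2: out=0, reg = 0x05D3E
clock 3: out=0, reg = 0x02E9F
clock 4: out=1, reg = 0x0174F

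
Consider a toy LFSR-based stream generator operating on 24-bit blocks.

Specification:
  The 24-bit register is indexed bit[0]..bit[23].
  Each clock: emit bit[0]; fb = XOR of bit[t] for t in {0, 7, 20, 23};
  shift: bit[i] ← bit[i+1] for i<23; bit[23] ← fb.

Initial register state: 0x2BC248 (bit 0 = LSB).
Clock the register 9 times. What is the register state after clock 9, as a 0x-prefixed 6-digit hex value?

reg_0 = 0x2BC248
clock 1: out=0, reg = 0x15E124
clock 2: out=0, reg = 0x8AF092
clock 3: out=0, reg = 0x457849
clock 4: out=1, reg = 0xA2BC24
clock 5: out=0, reg = 0xD15E12
clock 6: out=0, reg = 0x68AF09
clock 7: out=1, reg = 0xB45784
clock 8: out=0, reg = 0xDA2BC2
clock 9: out=0, reg = 0xED15E1

0xED15E1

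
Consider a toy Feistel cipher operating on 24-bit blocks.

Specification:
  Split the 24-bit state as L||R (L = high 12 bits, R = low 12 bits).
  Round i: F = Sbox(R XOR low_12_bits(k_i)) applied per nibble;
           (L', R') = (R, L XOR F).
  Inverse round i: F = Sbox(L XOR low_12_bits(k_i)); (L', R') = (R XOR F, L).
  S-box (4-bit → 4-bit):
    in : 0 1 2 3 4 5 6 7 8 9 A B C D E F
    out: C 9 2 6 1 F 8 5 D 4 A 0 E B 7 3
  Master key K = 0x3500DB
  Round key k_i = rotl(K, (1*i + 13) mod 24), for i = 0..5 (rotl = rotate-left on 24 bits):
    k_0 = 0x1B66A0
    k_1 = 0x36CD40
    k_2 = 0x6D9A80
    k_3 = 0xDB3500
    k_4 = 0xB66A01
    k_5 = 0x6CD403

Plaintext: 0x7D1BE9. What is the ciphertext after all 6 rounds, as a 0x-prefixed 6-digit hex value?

s_0 = plaintext = 0x7D1BE9
s_1 = Round(s_0, k_0) = 0xBE9CC5
s_2 = Round(s_1, k_1) = 0xCC5236
s_3 = Round(s_2, k_2) = 0x2361CD
s_4 = Round(s_3, k_3) = 0x1CD3DD
s_5 = Round(s_4, k_4) = 0x3DD573
s_6 = Round(s_5, k_5) = 0x573A81

0x573A81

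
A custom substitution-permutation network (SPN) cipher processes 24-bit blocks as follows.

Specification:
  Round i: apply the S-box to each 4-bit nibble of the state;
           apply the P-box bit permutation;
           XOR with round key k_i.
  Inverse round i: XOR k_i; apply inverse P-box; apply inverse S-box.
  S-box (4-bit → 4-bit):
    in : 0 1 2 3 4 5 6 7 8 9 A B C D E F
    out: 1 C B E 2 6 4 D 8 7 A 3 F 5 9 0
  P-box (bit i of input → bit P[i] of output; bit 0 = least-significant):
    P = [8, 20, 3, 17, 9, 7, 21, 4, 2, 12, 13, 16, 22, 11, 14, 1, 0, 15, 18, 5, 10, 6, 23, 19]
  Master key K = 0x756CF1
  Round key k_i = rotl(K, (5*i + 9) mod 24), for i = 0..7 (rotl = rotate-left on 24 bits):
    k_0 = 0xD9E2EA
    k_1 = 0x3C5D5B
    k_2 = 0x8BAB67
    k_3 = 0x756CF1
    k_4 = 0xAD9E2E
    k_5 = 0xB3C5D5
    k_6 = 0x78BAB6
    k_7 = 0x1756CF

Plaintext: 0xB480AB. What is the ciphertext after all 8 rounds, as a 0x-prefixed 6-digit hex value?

0xFD95EB

s_0 = plaintext = 0xB480AB
s_1 = Round(s_0, k_0) = 0xC9673C
s_2 = Round(s_1, k_1) = 0x83B886
s_3 = Round(s_2, k_2) = 0xC6235F
s_4 = Round(s_3, k_3) = 0x985033
s_5 = Round(s_4, k_4) = 0x1FD2D2
s_6 = Round(s_5, k_5) = 0x4896D1
s_7 = Round(s_6, k_6) = 0x1AD0DE
s_8 = Round(s_7, k_7) = 0xFD95EB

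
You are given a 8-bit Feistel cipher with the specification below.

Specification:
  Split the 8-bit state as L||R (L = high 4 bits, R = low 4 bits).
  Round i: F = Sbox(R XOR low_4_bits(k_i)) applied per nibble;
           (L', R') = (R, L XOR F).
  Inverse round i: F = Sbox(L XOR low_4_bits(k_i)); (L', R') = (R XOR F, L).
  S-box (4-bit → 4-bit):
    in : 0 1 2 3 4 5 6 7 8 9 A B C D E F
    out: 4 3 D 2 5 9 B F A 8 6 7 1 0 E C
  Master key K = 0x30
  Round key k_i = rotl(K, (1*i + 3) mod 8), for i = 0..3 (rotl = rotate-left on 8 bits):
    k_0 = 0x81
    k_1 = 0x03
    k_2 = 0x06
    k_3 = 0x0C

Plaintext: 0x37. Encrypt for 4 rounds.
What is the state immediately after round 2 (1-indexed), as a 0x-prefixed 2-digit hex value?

s_0 = plaintext = 0x37
s_1 = Round(s_0, k_0) = 0x78
s_2 = Round(s_1, k_1) = 0x80
s_3 = Round(s_2, k_2) = 0x03
s_4 = Round(s_3, k_3) = 0x3C

0x80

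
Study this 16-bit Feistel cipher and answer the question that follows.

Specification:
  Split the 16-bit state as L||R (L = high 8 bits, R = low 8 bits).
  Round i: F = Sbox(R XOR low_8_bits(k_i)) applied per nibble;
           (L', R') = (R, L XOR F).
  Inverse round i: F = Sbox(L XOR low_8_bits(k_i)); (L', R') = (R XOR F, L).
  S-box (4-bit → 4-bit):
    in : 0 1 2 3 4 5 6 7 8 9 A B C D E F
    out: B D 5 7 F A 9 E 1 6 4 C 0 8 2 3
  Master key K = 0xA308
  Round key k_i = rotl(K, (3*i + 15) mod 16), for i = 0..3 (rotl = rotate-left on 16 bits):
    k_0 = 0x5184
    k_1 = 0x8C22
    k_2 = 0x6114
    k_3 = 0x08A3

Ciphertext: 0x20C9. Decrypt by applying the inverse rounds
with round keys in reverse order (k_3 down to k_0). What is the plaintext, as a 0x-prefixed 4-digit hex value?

s_0 = ciphertext = 0x20C9
s_1 = InvRound(s_0, k_3) = 0xDE20
s_2 = InvRound(s_1, k_2) = 0x24DE
s_3 = InvRound(s_2, k_1) = 0x6724
s_4 = InvRound(s_3, k_0) = 0x0367

0x0367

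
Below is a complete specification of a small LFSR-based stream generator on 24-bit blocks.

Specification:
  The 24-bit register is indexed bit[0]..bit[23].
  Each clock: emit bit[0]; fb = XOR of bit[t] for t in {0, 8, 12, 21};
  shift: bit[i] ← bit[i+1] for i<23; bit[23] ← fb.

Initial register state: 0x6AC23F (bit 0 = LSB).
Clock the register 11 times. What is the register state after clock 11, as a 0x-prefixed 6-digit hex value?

reg_0 = 0x6AC23F
clock 1: out=1, reg = 0x35611F
clock 2: out=1, reg = 0x9AB08F
clock 3: out=1, reg = 0x4D5847
clock 4: out=1, reg = 0x26AC23
clock 5: out=1, reg = 0x135611
clock 6: out=1, reg = 0x09AB08
clock 7: out=0, reg = 0x84D584
clock 8: out=0, reg = 0x426AC2
clock 9: out=0, reg = 0x213561
clock 10: out=1, reg = 0x109AB0
clock 11: out=0, reg = 0x884D58

0x884D58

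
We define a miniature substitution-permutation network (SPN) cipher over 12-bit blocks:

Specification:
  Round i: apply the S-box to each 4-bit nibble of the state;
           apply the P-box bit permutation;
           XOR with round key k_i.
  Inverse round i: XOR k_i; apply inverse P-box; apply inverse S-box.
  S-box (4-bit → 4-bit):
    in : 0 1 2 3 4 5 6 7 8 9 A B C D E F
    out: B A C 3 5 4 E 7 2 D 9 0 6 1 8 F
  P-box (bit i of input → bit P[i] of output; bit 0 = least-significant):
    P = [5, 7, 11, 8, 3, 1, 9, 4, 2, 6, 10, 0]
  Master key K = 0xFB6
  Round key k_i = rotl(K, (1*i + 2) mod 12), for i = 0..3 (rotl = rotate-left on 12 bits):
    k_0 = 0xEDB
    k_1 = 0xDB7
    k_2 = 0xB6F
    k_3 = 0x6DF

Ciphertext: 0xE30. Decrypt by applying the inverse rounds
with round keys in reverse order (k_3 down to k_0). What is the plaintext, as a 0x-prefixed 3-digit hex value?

s_0 = ciphertext = 0xE30
s_1 = InvRound(s_0, k_3) = 0x037
s_2 = InvRound(s_1, k_2) = 0x892
s_3 = InvRound(s_2, k_1) = 0x9BA
s_4 = InvRound(s_3, k_0) = 0x65A

0x65A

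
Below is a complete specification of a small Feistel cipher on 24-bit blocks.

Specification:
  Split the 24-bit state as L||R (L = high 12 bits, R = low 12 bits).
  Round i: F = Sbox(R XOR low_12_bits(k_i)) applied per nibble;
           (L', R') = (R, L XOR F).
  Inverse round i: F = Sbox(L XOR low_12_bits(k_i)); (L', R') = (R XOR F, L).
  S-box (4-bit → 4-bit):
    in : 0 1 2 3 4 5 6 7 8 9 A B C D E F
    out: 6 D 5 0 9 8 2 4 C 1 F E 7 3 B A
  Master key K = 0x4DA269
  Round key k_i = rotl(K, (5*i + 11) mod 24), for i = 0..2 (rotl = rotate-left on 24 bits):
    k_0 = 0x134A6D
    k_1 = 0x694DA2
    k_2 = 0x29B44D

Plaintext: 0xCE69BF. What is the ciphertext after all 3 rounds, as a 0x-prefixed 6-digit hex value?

s_0 = plaintext = 0xCE69BF
s_1 = Round(s_0, k_0) = 0x9BFCD3
s_2 = Round(s_1, k_1) = 0xCD34F2
s_3 = Round(s_2, k_2) = 0x4F2A39

0x4F2A39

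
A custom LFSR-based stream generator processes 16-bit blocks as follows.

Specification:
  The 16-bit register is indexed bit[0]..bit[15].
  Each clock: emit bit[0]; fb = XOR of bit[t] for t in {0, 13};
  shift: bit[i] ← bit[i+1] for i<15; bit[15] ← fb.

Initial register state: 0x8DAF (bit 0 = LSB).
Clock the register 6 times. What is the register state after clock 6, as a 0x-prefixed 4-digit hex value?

0xCE36

reg_0 = 0x8DAF
clock 1: out=1, reg = 0xC6D7
clock 2: out=1, reg = 0xE36B
clock 3: out=1, reg = 0x71B5
clock 4: out=1, reg = 0x38DA
clock 5: out=0, reg = 0x9C6D
clock 6: out=1, reg = 0xCE36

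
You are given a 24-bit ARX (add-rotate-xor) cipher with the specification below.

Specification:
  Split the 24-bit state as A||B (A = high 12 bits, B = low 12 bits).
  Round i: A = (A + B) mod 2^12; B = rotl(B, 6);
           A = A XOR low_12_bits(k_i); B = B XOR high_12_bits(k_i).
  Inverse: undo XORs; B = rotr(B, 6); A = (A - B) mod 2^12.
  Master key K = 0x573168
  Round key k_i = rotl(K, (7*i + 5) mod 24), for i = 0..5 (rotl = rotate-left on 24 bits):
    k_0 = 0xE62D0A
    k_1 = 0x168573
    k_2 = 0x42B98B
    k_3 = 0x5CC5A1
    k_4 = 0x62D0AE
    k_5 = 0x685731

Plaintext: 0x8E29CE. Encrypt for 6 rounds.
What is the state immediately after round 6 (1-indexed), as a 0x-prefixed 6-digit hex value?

s_0 = plaintext = 0x8E29CE
s_1 = Round(s_0, k_0) = 0xFBADC5
s_2 = Round(s_1, k_1) = 0x80C01F
s_3 = Round(s_2, k_2) = 0x1A03EB
s_4 = Round(s_3, k_3) = 0x02AF03
s_5 = Round(s_4, k_4) = 0xF836D1
s_6 = Round(s_5, k_5) = 0x1652DE

0x1652DE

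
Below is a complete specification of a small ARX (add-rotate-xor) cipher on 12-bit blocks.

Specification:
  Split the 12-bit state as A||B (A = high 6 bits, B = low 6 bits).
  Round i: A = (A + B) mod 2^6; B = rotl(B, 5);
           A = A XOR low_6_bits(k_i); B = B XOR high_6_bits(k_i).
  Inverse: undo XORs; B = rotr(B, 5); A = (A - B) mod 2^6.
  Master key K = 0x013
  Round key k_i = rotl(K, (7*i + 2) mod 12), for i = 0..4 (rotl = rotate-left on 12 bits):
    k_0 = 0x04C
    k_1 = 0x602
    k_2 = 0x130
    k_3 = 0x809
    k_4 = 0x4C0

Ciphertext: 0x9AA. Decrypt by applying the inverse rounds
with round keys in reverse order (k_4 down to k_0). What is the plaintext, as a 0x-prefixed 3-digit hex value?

s_0 = ciphertext = 0x9AA
s_1 = InvRound(s_0, k_4) = 0xCF3
s_2 = InvRound(s_1, k_3) = 0x526
s_3 = InvRound(s_2, k_2) = 0x7C5
s_4 = InvRound(s_3, k_1) = 0x8FA
s_5 = InvRound(s_4, k_0) = 0xE37

0xE37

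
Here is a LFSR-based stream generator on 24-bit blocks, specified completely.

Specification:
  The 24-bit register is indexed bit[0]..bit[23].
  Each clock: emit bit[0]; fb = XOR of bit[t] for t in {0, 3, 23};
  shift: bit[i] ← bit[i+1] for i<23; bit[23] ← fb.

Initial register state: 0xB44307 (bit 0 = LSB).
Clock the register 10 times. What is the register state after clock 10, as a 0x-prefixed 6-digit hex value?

0x48AD10

reg_0 = 0xB44307
clock 1: out=1, reg = 0x5A2183
clock 2: out=1, reg = 0xAD10C1
clock 3: out=1, reg = 0x568860
clock 4: out=0, reg = 0x2B4430
clock 5: out=0, reg = 0x15A218
clock 6: out=0, reg = 0x8AD10C
clock 7: out=0, reg = 0x456886
clock 8: out=0, reg = 0x22B443
clock 9: out=1, reg = 0x915A21
clock 10: out=1, reg = 0x48AD10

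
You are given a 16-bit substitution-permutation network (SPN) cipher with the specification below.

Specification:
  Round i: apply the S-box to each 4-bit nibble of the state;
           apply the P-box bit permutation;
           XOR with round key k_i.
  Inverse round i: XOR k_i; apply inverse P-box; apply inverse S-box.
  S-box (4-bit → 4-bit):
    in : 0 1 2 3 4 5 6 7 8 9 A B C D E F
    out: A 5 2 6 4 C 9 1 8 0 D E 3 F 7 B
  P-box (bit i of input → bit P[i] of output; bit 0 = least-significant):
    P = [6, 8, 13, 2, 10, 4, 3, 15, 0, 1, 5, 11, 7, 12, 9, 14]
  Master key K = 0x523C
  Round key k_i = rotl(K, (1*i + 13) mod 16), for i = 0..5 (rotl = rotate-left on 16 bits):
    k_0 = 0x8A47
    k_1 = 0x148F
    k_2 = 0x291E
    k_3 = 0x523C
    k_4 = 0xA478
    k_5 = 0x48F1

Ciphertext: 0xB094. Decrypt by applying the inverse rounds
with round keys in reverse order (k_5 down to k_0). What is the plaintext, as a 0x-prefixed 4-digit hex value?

0xD9F7

s_0 = ciphertext = 0xB094
s_1 = InvRound(s_0, k_5) = 0x0A8A
s_2 = InvRound(s_1, k_4) = 0x1BF1
s_3 = InvRound(s_2, k_3) = 0x664F
s_4 = InvRound(s_3, k_2) = 0x56CC
s_5 = InvRound(s_4, k_1) = 0x5C97
s_6 = InvRound(s_5, k_0) = 0xD9F7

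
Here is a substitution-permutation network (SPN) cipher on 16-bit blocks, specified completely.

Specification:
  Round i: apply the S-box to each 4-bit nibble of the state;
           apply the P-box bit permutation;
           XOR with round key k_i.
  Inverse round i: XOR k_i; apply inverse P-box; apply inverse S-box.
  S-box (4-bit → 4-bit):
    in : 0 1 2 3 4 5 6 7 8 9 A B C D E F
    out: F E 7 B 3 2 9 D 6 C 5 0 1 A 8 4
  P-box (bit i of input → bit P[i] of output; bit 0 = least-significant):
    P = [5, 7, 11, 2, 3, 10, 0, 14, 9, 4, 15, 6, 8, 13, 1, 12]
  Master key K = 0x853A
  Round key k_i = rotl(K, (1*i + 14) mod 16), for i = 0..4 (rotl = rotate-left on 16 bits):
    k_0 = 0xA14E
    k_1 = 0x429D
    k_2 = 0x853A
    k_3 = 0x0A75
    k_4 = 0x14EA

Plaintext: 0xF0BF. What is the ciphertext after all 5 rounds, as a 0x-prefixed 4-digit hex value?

s_0 = plaintext = 0xF0BF
s_1 = Round(s_0, k_0) = 0x2B1C
s_2 = Round(s_1, k_1) = 0x27BE
s_3 = Round(s_2, k_2) = 0x267C
s_4 = Round(s_3, k_3) = 0x691E
s_5 = Round(s_4, k_4) = 0xC1AF

0xC1AF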